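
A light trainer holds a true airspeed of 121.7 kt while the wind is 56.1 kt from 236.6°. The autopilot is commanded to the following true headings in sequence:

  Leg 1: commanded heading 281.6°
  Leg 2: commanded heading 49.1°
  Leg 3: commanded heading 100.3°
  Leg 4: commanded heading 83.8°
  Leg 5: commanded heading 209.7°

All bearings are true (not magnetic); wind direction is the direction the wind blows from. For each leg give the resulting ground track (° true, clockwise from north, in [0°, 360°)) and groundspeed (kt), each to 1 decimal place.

Leg 1: track=307.4°, groundspeed=91.1 kt
Leg 2: track=51.5°, groundspeed=177.5 kt
Leg 3: track=86.9°, groundspeed=166.8 kt
Leg 4: track=75.3°, groundspeed=173.5 kt
Leg 5: track=190.2°, groundspeed=76.0 kt

Leg 1: heading 281.6°; drift +25.8° → track 307.4°, groundspeed 91.1 kt
Leg 2: heading 49.1°; drift +2.4° → track 51.5°, groundspeed 177.5 kt
Leg 3: heading 100.3°; drift -13.4° → track 86.9°, groundspeed 166.8 kt
Leg 4: heading 83.8°; drift -8.5° → track 75.3°, groundspeed 173.5 kt
Leg 5: heading 209.7°; drift -19.5° → track 190.2°, groundspeed 76.0 kt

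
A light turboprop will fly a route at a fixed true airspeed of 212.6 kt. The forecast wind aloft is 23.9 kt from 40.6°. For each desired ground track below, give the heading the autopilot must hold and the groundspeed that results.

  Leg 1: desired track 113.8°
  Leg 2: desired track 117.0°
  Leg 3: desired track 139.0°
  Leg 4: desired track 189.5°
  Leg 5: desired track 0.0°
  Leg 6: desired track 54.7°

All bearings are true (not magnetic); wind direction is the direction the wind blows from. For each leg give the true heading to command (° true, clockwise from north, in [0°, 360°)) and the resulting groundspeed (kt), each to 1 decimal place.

Leg 1: heading=107.6°, groundspeed=204.5 kt
Leg 2: heading=110.7°, groundspeed=205.7 kt
Leg 3: heading=132.6°, groundspeed=214.8 kt
Leg 4: heading=186.2°, groundspeed=232.7 kt
Leg 5: heading=4.2°, groundspeed=193.9 kt
Leg 6: heading=53.1°, groundspeed=189.3 kt

Leg 1: desired track 113.8°; wind correction -6.2° → command heading 107.6°, groundspeed 204.5 kt
Leg 2: desired track 117.0°; wind correction -6.3° → command heading 110.7°, groundspeed 205.7 kt
Leg 3: desired track 139.0°; wind correction -6.4° → command heading 132.6°, groundspeed 214.8 kt
Leg 4: desired track 189.5°; wind correction -3.3° → command heading 186.2°, groundspeed 232.7 kt
Leg 5: desired track 0.0°; wind correction +4.2° → command heading 4.2°, groundspeed 193.9 kt
Leg 6: desired track 54.7°; wind correction -1.6° → command heading 53.1°, groundspeed 189.3 kt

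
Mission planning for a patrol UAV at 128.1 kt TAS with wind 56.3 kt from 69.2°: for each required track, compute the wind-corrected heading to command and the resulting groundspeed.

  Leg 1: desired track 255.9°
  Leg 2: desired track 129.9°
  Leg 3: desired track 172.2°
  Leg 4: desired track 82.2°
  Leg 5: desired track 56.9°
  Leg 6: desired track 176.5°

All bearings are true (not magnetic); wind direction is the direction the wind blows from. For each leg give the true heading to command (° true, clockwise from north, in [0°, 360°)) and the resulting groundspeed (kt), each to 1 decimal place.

Leg 1: desired track 255.9°; wind correction +2.9° → command heading 258.8°, groundspeed 183.8 kt
Leg 2: desired track 129.9°; wind correction -22.5° → command heading 107.4°, groundspeed 90.8 kt
Leg 3: desired track 172.2°; wind correction -25.4° → command heading 146.8°, groundspeed 128.4 kt
Leg 4: desired track 82.2°; wind correction -5.7° → command heading 76.5°, groundspeed 72.6 kt
Leg 5: desired track 56.9°; wind correction +5.4° → command heading 62.3°, groundspeed 72.5 kt
Leg 6: desired track 176.5°; wind correction -24.8° → command heading 151.7°, groundspeed 133.0 kt

Leg 1: heading=258.8°, groundspeed=183.8 kt
Leg 2: heading=107.4°, groundspeed=90.8 kt
Leg 3: heading=146.8°, groundspeed=128.4 kt
Leg 4: heading=76.5°, groundspeed=72.6 kt
Leg 5: heading=62.3°, groundspeed=72.5 kt
Leg 6: heading=151.7°, groundspeed=133.0 kt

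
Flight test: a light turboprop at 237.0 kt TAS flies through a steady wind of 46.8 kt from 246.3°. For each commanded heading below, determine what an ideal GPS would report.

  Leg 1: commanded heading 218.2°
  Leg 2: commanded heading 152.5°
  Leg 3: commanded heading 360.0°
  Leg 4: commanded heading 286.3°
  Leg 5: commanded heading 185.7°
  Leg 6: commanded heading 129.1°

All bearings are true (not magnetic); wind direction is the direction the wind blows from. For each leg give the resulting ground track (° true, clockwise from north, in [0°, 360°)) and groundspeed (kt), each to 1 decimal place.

Leg 1: track=211.8°, groundspeed=197.0 kt
Leg 2: track=141.5°, groundspeed=244.6 kt
Leg 3: track=9.5°, groundspeed=259.4 kt
Leg 4: track=294.8°, groundspeed=203.4 kt
Leg 5: track=174.9°, groundspeed=217.9 kt
Leg 6: track=119.9°, groundspeed=261.7 kt

Leg 1: heading 218.2°; drift -6.4° → track 211.8°, groundspeed 197.0 kt
Leg 2: heading 152.5°; drift -11.0° → track 141.5°, groundspeed 244.6 kt
Leg 3: heading 360.0°; drift +9.5° → track 9.5°, groundspeed 259.4 kt
Leg 4: heading 286.3°; drift +8.5° → track 294.8°, groundspeed 203.4 kt
Leg 5: heading 185.7°; drift -10.8° → track 174.9°, groundspeed 217.9 kt
Leg 6: heading 129.1°; drift -9.2° → track 119.9°, groundspeed 261.7 kt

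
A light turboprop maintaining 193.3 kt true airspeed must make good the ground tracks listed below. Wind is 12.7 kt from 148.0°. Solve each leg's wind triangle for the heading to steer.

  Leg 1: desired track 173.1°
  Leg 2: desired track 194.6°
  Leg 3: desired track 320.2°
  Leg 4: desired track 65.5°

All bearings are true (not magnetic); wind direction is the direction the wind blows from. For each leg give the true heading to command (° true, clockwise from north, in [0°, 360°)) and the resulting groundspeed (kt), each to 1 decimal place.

Leg 1: desired track 173.1°; wind correction -1.6° → command heading 171.5°, groundspeed 181.7 kt
Leg 2: desired track 194.6°; wind correction -2.7° → command heading 191.9°, groundspeed 184.4 kt
Leg 3: desired track 320.2°; wind correction -0.5° → command heading 319.7°, groundspeed 205.9 kt
Leg 4: desired track 65.5°; wind correction +3.7° → command heading 69.2°, groundspeed 191.2 kt

Leg 1: heading=171.5°, groundspeed=181.7 kt
Leg 2: heading=191.9°, groundspeed=184.4 kt
Leg 3: heading=319.7°, groundspeed=205.9 kt
Leg 4: heading=69.2°, groundspeed=191.2 kt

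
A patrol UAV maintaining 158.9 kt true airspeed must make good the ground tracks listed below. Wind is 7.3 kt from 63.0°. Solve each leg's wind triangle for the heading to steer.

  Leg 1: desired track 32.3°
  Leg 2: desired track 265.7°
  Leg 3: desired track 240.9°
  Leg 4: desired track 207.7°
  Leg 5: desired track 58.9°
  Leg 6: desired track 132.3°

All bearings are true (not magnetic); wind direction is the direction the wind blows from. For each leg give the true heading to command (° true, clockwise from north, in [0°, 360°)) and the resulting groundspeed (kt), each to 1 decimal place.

Leg 1: heading=33.6°, groundspeed=152.6 kt
Leg 2: heading=266.7°, groundspeed=165.6 kt
Leg 3: heading=240.8°, groundspeed=166.2 kt
Leg 4: heading=206.2°, groundspeed=164.8 kt
Leg 5: heading=59.1°, groundspeed=151.6 kt
Leg 6: heading=129.8°, groundspeed=156.2 kt

Leg 1: desired track 32.3°; wind correction +1.3° → command heading 33.6°, groundspeed 152.6 kt
Leg 2: desired track 265.7°; wind correction +1.0° → command heading 266.7°, groundspeed 165.6 kt
Leg 3: desired track 240.9°; wind correction -0.1° → command heading 240.8°, groundspeed 166.2 kt
Leg 4: desired track 207.7°; wind correction -1.5° → command heading 206.2°, groundspeed 164.8 kt
Leg 5: desired track 58.9°; wind correction +0.2° → command heading 59.1°, groundspeed 151.6 kt
Leg 6: desired track 132.3°; wind correction -2.5° → command heading 129.8°, groundspeed 156.2 kt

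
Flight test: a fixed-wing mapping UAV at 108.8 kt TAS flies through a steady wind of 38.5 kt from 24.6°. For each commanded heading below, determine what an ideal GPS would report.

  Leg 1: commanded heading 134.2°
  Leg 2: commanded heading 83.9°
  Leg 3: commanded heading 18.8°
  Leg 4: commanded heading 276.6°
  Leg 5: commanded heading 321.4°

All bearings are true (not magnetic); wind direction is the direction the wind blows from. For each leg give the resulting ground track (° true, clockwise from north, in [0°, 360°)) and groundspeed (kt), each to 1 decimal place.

Leg 1: heading 134.2°; drift +16.6° → track 150.8°, groundspeed 127.0 kt
Leg 2: heading 83.9°; drift +20.4° → track 104.3°, groundspeed 95.1 kt
Leg 3: heading 18.8°; drift -3.2° → track 15.6°, groundspeed 70.6 kt
Leg 4: heading 276.6°; drift -16.9° → track 259.7°, groundspeed 126.1 kt
Leg 5: heading 321.4°; drift -20.6° → track 300.8°, groundspeed 97.7 kt

Leg 1: track=150.8°, groundspeed=127.0 kt
Leg 2: track=104.3°, groundspeed=95.1 kt
Leg 3: track=15.6°, groundspeed=70.6 kt
Leg 4: track=259.7°, groundspeed=126.1 kt
Leg 5: track=300.8°, groundspeed=97.7 kt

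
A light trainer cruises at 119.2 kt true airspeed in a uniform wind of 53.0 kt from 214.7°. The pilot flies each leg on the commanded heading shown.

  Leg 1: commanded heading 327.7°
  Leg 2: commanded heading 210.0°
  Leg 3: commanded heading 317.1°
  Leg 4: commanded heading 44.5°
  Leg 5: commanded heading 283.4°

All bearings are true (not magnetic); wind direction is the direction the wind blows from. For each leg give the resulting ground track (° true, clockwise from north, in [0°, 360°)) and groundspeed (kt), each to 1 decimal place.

Leg 1: heading 327.7°; drift +19.2° → track 346.9°, groundspeed 148.2 kt
Leg 2: heading 210.0°; drift -3.7° → track 206.3°, groundspeed 66.5 kt
Leg 3: heading 317.1°; drift +21.6° → track 338.7°, groundspeed 140.5 kt
Leg 4: heading 44.5°; drift -3.0° → track 41.5°, groundspeed 171.7 kt
Leg 5: heading 283.4°; drift +26.3° → track 309.7°, groundspeed 111.5 kt

Leg 1: track=346.9°, groundspeed=148.2 kt
Leg 2: track=206.3°, groundspeed=66.5 kt
Leg 3: track=338.7°, groundspeed=140.5 kt
Leg 4: track=41.5°, groundspeed=171.7 kt
Leg 5: track=309.7°, groundspeed=111.5 kt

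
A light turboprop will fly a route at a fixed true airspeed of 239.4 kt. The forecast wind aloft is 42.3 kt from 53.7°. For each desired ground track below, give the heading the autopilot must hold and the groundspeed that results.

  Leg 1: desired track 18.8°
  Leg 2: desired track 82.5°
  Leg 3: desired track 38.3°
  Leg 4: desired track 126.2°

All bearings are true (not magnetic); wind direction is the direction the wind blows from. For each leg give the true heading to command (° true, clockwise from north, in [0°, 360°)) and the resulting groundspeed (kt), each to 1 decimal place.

Leg 1: desired track 18.8°; wind correction +5.8° → command heading 24.6°, groundspeed 203.5 kt
Leg 2: desired track 82.5°; wind correction -4.9° → command heading 77.6°, groundspeed 201.5 kt
Leg 3: desired track 38.3°; wind correction +2.7° → command heading 41.0°, groundspeed 198.4 kt
Leg 4: desired track 126.2°; wind correction -9.7° → command heading 116.5°, groundspeed 223.3 kt

Leg 1: heading=24.6°, groundspeed=203.5 kt
Leg 2: heading=77.6°, groundspeed=201.5 kt
Leg 3: heading=41.0°, groundspeed=198.4 kt
Leg 4: heading=116.5°, groundspeed=223.3 kt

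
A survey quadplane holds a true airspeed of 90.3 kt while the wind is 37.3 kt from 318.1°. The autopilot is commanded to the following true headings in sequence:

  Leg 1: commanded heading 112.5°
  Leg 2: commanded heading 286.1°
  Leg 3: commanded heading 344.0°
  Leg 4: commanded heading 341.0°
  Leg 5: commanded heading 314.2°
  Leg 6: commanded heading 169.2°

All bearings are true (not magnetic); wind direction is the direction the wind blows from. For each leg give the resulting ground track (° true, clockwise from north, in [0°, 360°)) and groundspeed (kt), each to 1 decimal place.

Leg 1: heading 112.5°; drift +7.4° → track 119.9°, groundspeed 125.0 kt
Leg 2: heading 286.1°; drift -18.6° → track 267.5°, groundspeed 61.9 kt
Leg 3: heading 344.0°; drift +16.0° → track 0.0°, groundspeed 59.0 kt
Leg 4: heading 341.0°; drift +14.5° → track 355.5°, groundspeed 57.8 kt
Leg 5: heading 314.2°; drift -2.7° → track 311.5°, groundspeed 53.1 kt
Leg 6: heading 169.2°; drift -9.0° → track 160.2°, groundspeed 123.7 kt

Leg 1: track=119.9°, groundspeed=125.0 kt
Leg 2: track=267.5°, groundspeed=61.9 kt
Leg 3: track=0.0°, groundspeed=59.0 kt
Leg 4: track=355.5°, groundspeed=57.8 kt
Leg 5: track=311.5°, groundspeed=53.1 kt
Leg 6: track=160.2°, groundspeed=123.7 kt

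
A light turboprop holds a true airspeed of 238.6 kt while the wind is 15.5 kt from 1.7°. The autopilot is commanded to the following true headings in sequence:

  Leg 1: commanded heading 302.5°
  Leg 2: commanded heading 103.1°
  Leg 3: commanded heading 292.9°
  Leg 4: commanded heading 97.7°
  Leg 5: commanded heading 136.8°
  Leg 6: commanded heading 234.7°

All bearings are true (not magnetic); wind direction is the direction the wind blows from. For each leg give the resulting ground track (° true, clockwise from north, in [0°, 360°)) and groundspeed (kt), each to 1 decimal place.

Leg 1: track=299.2°, groundspeed=231.0 kt
Leg 2: track=106.7°, groundspeed=242.1 kt
Leg 3: track=289.4°, groundspeed=233.4 kt
Leg 4: track=101.4°, groundspeed=240.7 kt
Leg 5: track=139.3°, groundspeed=249.8 kt
Leg 6: track=231.8°, groundspeed=248.2 kt

Leg 1: heading 302.5°; drift -3.3° → track 299.2°, groundspeed 231.0 kt
Leg 2: heading 103.1°; drift +3.6° → track 106.7°, groundspeed 242.1 kt
Leg 3: heading 292.9°; drift -3.5° → track 289.4°, groundspeed 233.4 kt
Leg 4: heading 97.7°; drift +3.7° → track 101.4°, groundspeed 240.7 kt
Leg 5: heading 136.8°; drift +2.5° → track 139.3°, groundspeed 249.8 kt
Leg 6: heading 234.7°; drift -2.9° → track 231.8°, groundspeed 248.2 kt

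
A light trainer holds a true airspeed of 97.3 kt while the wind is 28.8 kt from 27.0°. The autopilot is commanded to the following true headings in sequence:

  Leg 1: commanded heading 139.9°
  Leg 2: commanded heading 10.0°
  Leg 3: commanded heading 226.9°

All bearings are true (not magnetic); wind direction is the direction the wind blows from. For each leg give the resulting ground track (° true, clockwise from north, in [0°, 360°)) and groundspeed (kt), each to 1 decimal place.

Leg 1: heading 139.9°; drift +13.7° → track 153.6°, groundspeed 111.7 kt
Leg 2: heading 10.0°; drift -6.9° → track 3.1°, groundspeed 70.3 kt
Leg 3: heading 226.9°; drift -4.5° → track 222.4°, groundspeed 124.8 kt

Leg 1: track=153.6°, groundspeed=111.7 kt
Leg 2: track=3.1°, groundspeed=70.3 kt
Leg 3: track=222.4°, groundspeed=124.8 kt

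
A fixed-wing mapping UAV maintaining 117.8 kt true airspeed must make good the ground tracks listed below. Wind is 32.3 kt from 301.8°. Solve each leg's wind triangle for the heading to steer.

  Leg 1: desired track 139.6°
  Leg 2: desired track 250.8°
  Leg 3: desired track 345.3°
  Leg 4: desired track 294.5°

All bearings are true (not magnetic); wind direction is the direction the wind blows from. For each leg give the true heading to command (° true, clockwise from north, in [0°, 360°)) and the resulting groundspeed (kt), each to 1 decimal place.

Leg 1: heading=144.4°, groundspeed=148.1 kt
Leg 2: heading=263.1°, groundspeed=94.8 kt
Leg 3: heading=334.4°, groundspeed=92.3 kt
Leg 4: heading=296.5°, groundspeed=85.7 kt

Leg 1: desired track 139.6°; wind correction +4.8° → command heading 144.4°, groundspeed 148.1 kt
Leg 2: desired track 250.8°; wind correction +12.3° → command heading 263.1°, groundspeed 94.8 kt
Leg 3: desired track 345.3°; wind correction -10.9° → command heading 334.4°, groundspeed 92.3 kt
Leg 4: desired track 294.5°; wind correction +2.0° → command heading 296.5°, groundspeed 85.7 kt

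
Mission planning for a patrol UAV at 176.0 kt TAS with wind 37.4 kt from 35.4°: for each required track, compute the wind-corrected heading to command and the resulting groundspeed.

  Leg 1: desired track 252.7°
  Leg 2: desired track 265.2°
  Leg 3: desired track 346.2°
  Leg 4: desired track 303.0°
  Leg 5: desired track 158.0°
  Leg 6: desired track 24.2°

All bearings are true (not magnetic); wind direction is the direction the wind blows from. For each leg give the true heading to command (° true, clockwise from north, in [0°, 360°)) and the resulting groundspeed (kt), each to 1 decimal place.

Leg 1: desired track 252.7°; wind correction +7.4° → command heading 260.1°, groundspeed 204.3 kt
Leg 2: desired track 265.2°; wind correction +9.3° → command heading 274.5°, groundspeed 197.8 kt
Leg 3: desired track 346.2°; wind correction +9.3° → command heading 355.5°, groundspeed 149.3 kt
Leg 4: desired track 303.0°; wind correction +12.3° → command heading 315.3°, groundspeed 173.6 kt
Leg 5: desired track 158.0°; wind correction -10.3° → command heading 147.7°, groundspeed 193.3 kt
Leg 6: desired track 24.2°; wind correction +2.4° → command heading 26.6°, groundspeed 139.2 kt

Leg 1: heading=260.1°, groundspeed=204.3 kt
Leg 2: heading=274.5°, groundspeed=197.8 kt
Leg 3: heading=355.5°, groundspeed=149.3 kt
Leg 4: heading=315.3°, groundspeed=173.6 kt
Leg 5: heading=147.7°, groundspeed=193.3 kt
Leg 6: heading=26.6°, groundspeed=139.2 kt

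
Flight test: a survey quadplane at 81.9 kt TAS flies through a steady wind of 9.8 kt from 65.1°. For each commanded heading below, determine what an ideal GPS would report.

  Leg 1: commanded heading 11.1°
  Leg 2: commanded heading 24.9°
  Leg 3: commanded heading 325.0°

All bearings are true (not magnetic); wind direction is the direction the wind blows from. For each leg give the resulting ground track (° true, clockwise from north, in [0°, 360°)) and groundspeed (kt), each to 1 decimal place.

Leg 1: track=5.2°, groundspeed=76.6 kt
Leg 2: track=20.0°, groundspeed=74.7 kt
Leg 3: track=318.4°, groundspeed=84.2 kt

Leg 1: heading 11.1°; drift -5.9° → track 5.2°, groundspeed 76.6 kt
Leg 2: heading 24.9°; drift -4.9° → track 20.0°, groundspeed 74.7 kt
Leg 3: heading 325.0°; drift -6.6° → track 318.4°, groundspeed 84.2 kt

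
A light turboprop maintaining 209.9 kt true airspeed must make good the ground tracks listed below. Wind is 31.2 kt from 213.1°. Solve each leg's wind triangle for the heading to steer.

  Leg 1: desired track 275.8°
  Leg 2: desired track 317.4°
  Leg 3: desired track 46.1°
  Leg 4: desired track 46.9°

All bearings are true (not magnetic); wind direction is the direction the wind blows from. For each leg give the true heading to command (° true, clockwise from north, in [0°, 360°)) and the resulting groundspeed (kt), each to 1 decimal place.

Leg 1: heading=268.2°, groundspeed=193.8 kt
Leg 2: heading=309.1°, groundspeed=215.4 kt
Leg 3: heading=48.0°, groundspeed=240.2 kt
Leg 4: heading=48.9°, groundspeed=240.1 kt

Leg 1: desired track 275.8°; wind correction -7.6° → command heading 268.2°, groundspeed 193.8 kt
Leg 2: desired track 317.4°; wind correction -8.3° → command heading 309.1°, groundspeed 215.4 kt
Leg 3: desired track 46.1°; wind correction +1.9° → command heading 48.0°, groundspeed 240.2 kt
Leg 4: desired track 46.9°; wind correction +2.0° → command heading 48.9°, groundspeed 240.1 kt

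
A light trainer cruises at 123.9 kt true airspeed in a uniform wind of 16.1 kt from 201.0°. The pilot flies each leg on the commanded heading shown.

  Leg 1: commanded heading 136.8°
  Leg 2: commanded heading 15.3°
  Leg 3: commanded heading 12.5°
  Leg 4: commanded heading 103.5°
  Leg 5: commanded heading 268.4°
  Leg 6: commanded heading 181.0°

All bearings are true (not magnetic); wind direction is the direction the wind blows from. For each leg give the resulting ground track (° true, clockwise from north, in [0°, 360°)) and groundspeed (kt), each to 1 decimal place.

Leg 1: track=129.7°, groundspeed=117.8 kt
Leg 2: track=16.0°, groundspeed=139.9 kt
Leg 3: track=13.5°, groundspeed=139.8 kt
Leg 4: track=96.3°, groundspeed=127.0 kt
Leg 5: track=275.6°, groundspeed=118.6 kt
Leg 6: track=178.1°, groundspeed=108.9 kt

Leg 1: heading 136.8°; drift -7.1° → track 129.7°, groundspeed 117.8 kt
Leg 2: heading 15.3°; drift +0.7° → track 16.0°, groundspeed 139.9 kt
Leg 3: heading 12.5°; drift +1.0° → track 13.5°, groundspeed 139.8 kt
Leg 4: heading 103.5°; drift -7.2° → track 96.3°, groundspeed 127.0 kt
Leg 5: heading 268.4°; drift +7.2° → track 275.6°, groundspeed 118.6 kt
Leg 6: heading 181.0°; drift -2.9° → track 178.1°, groundspeed 108.9 kt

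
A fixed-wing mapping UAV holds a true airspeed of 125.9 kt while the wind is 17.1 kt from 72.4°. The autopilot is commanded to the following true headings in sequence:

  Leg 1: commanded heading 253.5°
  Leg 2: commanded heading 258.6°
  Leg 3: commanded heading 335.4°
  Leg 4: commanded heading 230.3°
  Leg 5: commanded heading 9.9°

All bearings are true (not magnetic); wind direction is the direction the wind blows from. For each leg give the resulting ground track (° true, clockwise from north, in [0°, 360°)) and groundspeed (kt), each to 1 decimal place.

Leg 1: heading 253.5°; drift -0.1° → track 253.4°, groundspeed 143.0 kt
Leg 2: heading 258.6°; drift -0.7° → track 257.9°, groundspeed 142.9 kt
Leg 3: heading 335.4°; drift -7.6° → track 327.8°, groundspeed 129.1 kt
Leg 4: heading 230.3°; drift +2.6° → track 232.9°, groundspeed 141.9 kt
Leg 5: heading 9.9°; drift -7.3° → track 2.6°, groundspeed 119.0 kt

Leg 1: track=253.4°, groundspeed=143.0 kt
Leg 2: track=257.9°, groundspeed=142.9 kt
Leg 3: track=327.8°, groundspeed=129.1 kt
Leg 4: track=232.9°, groundspeed=141.9 kt
Leg 5: track=2.6°, groundspeed=119.0 kt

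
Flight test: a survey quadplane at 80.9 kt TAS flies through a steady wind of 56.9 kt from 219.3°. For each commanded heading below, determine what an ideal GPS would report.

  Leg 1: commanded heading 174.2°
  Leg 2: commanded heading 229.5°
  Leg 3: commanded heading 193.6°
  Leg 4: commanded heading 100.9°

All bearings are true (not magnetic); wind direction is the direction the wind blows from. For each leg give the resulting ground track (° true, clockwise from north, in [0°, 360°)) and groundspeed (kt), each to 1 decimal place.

Leg 1: track=129.5°, groundspeed=57.3 kt
Leg 2: track=251.5°, groundspeed=26.9 kt
Leg 3: track=153.8°, groundspeed=38.6 kt
Leg 4: track=76.0°, groundspeed=119.0 kt

Leg 1: heading 174.2°; drift -44.7° → track 129.5°, groundspeed 57.3 kt
Leg 2: heading 229.5°; drift +22.0° → track 251.5°, groundspeed 26.9 kt
Leg 3: heading 193.6°; drift -39.8° → track 153.8°, groundspeed 38.6 kt
Leg 4: heading 100.9°; drift -24.9° → track 76.0°, groundspeed 119.0 kt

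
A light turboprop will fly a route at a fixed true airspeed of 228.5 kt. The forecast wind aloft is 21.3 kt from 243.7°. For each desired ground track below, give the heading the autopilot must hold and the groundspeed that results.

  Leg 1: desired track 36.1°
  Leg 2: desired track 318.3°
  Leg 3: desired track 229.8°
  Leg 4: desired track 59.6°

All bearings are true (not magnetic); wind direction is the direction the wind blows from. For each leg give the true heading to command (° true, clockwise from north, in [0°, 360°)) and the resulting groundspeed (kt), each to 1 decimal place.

Leg 1: heading=33.6°, groundspeed=247.2 kt
Leg 2: heading=313.1°, groundspeed=221.9 kt
Leg 3: heading=231.1°, groundspeed=207.8 kt
Leg 4: heading=59.2°, groundspeed=249.7 kt

Leg 1: desired track 36.1°; wind correction -2.5° → command heading 33.6°, groundspeed 247.2 kt
Leg 2: desired track 318.3°; wind correction -5.2° → command heading 313.1°, groundspeed 221.9 kt
Leg 3: desired track 229.8°; wind correction +1.3° → command heading 231.1°, groundspeed 207.8 kt
Leg 4: desired track 59.6°; wind correction -0.4° → command heading 59.2°, groundspeed 249.7 kt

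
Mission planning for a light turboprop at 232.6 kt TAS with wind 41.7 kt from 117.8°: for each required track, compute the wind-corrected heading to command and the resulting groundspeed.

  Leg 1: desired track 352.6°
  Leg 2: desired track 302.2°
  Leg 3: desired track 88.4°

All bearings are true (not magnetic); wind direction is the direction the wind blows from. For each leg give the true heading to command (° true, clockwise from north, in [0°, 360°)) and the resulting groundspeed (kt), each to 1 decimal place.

Leg 1: heading=1.0°, groundspeed=254.1 kt
Leg 2: heading=303.0°, groundspeed=274.2 kt
Leg 3: heading=93.4°, groundspeed=195.4 kt

Leg 1: desired track 352.6°; wind correction +8.4° → command heading 1.0°, groundspeed 254.1 kt
Leg 2: desired track 302.2°; wind correction +0.8° → command heading 303.0°, groundspeed 274.2 kt
Leg 3: desired track 88.4°; wind correction +5.0° → command heading 93.4°, groundspeed 195.4 kt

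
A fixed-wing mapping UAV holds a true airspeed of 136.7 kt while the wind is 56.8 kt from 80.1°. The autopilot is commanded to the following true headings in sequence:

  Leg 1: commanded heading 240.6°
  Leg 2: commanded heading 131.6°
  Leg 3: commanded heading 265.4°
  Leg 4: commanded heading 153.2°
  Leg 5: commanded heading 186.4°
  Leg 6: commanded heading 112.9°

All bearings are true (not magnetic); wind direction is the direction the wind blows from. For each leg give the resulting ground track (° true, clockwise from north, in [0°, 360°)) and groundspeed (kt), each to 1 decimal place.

Leg 1: track=246.3°, groundspeed=191.2 kt
Leg 2: track=155.3°, groundspeed=110.7 kt
Leg 3: track=263.8°, groundspeed=193.3 kt
Leg 4: track=177.5°, groundspeed=131.9 kt
Leg 5: track=206.1°, groundspeed=162.1 kt
Leg 6: track=132.0°, groundspeed=94.1 kt

Leg 1: heading 240.6°; drift +5.7° → track 246.3°, groundspeed 191.2 kt
Leg 2: heading 131.6°; drift +23.7° → track 155.3°, groundspeed 110.7 kt
Leg 3: heading 265.4°; drift -1.6° → track 263.8°, groundspeed 193.3 kt
Leg 4: heading 153.2°; drift +24.3° → track 177.5°, groundspeed 131.9 kt
Leg 5: heading 186.4°; drift +19.7° → track 206.1°, groundspeed 162.1 kt
Leg 6: heading 112.9°; drift +19.1° → track 132.0°, groundspeed 94.1 kt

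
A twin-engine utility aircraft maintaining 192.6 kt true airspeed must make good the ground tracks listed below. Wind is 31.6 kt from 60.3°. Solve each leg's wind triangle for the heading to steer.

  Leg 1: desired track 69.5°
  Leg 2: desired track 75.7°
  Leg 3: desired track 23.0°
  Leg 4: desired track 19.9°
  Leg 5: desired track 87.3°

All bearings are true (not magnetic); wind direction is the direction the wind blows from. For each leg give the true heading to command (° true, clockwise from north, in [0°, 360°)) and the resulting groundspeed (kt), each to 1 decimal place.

Leg 1: desired track 69.5°; wind correction -1.5° → command heading 68.0°, groundspeed 161.3 kt
Leg 2: desired track 75.7°; wind correction -2.5° → command heading 73.2°, groundspeed 162.0 kt
Leg 3: desired track 23.0°; wind correction +5.7° → command heading 28.7°, groundspeed 166.5 kt
Leg 4: desired track 19.9°; wind correction +6.1° → command heading 26.0°, groundspeed 167.4 kt
Leg 5: desired track 87.3°; wind correction -4.3° → command heading 83.0°, groundspeed 163.9 kt

Leg 1: heading=68.0°, groundspeed=161.3 kt
Leg 2: heading=73.2°, groundspeed=162.0 kt
Leg 3: heading=28.7°, groundspeed=166.5 kt
Leg 4: heading=26.0°, groundspeed=167.4 kt
Leg 5: heading=83.0°, groundspeed=163.9 kt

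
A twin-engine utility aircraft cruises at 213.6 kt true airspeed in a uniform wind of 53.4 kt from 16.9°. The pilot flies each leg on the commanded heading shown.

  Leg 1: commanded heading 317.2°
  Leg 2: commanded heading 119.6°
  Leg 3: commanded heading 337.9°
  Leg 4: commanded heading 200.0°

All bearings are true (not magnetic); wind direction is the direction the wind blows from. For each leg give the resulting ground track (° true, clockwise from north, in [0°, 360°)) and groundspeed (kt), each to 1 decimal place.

Leg 1: heading 317.2°; drift -13.9° → track 303.3°, groundspeed 192.3 kt
Leg 2: heading 119.6°; drift +13.0° → track 132.6°, groundspeed 231.3 kt
Leg 3: heading 337.9°; drift -11.0° → track 326.9°, groundspeed 175.4 kt
Leg 4: heading 200.0°; drift -0.6° → track 199.4°, groundspeed 266.9 kt

Leg 1: track=303.3°, groundspeed=192.3 kt
Leg 2: track=132.6°, groundspeed=231.3 kt
Leg 3: track=326.9°, groundspeed=175.4 kt
Leg 4: track=199.4°, groundspeed=266.9 kt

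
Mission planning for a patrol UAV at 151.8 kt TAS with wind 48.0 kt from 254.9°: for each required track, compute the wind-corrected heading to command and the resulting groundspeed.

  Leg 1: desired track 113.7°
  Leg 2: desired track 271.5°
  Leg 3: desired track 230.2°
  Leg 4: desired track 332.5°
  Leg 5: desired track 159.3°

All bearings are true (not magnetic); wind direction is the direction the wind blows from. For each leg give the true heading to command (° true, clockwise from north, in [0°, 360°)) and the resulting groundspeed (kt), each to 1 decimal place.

Leg 1: heading=125.1°, groundspeed=186.2 kt
Leg 2: heading=266.3°, groundspeed=105.2 kt
Leg 3: heading=237.8°, groundspeed=106.9 kt
Leg 4: heading=314.5°, groundspeed=134.1 kt
Leg 5: heading=177.6°, groundspeed=148.8 kt

Leg 1: desired track 113.7°; wind correction +11.4° → command heading 125.1°, groundspeed 186.2 kt
Leg 2: desired track 271.5°; wind correction -5.2° → command heading 266.3°, groundspeed 105.2 kt
Leg 3: desired track 230.2°; wind correction +7.6° → command heading 237.8°, groundspeed 106.9 kt
Leg 4: desired track 332.5°; wind correction -18.0° → command heading 314.5°, groundspeed 134.1 kt
Leg 5: desired track 159.3°; wind correction +18.3° → command heading 177.6°, groundspeed 148.8 kt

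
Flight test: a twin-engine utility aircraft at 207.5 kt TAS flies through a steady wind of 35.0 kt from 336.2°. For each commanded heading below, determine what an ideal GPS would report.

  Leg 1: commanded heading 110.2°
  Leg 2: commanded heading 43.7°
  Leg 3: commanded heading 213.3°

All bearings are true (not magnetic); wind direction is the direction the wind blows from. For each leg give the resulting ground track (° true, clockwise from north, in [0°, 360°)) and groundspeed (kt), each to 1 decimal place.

Leg 1: track=116.4°, groundspeed=233.2 kt
Leg 2: track=53.2°, groundspeed=196.8 kt
Leg 3: track=205.9°, groundspeed=228.4 kt

Leg 1: heading 110.2°; drift +6.2° → track 116.4°, groundspeed 233.2 kt
Leg 2: heading 43.7°; drift +9.5° → track 53.2°, groundspeed 196.8 kt
Leg 3: heading 213.3°; drift -7.4° → track 205.9°, groundspeed 228.4 kt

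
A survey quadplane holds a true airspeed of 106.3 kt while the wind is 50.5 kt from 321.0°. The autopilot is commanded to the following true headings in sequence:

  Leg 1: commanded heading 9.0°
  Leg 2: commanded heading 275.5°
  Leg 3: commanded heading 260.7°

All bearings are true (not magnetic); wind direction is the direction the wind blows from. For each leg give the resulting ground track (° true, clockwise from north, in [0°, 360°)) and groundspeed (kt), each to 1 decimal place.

Leg 1: heading 9.0°; drift +27.4° → track 36.4°, groundspeed 81.6 kt
Leg 2: heading 275.5°; drift -26.9° → track 248.6°, groundspeed 79.5 kt
Leg 3: heading 260.7°; drift -28.4° → track 232.3°, groundspeed 92.4 kt

Leg 1: track=36.4°, groundspeed=81.6 kt
Leg 2: track=248.6°, groundspeed=79.5 kt
Leg 3: track=232.3°, groundspeed=92.4 kt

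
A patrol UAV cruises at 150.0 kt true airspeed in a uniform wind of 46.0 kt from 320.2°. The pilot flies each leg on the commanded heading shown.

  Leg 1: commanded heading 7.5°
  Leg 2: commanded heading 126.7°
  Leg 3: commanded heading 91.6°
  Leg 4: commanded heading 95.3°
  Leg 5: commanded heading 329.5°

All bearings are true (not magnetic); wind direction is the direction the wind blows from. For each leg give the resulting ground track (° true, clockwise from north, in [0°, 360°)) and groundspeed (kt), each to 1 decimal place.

Leg 1: heading 7.5°; drift +15.9° → track 23.4°, groundspeed 123.5 kt
Leg 2: heading 126.7°; drift +3.2° → track 129.9°, groundspeed 195.0 kt
Leg 3: heading 91.6°; drift +10.8° → track 102.4°, groundspeed 183.7 kt
Leg 4: heading 95.3°; drift +10.1° → track 105.4°, groundspeed 185.4 kt
Leg 5: heading 329.5°; drift +4.1° → track 333.6°, groundspeed 104.9 kt

Leg 1: track=23.4°, groundspeed=123.5 kt
Leg 2: track=129.9°, groundspeed=195.0 kt
Leg 3: track=102.4°, groundspeed=183.7 kt
Leg 4: track=105.4°, groundspeed=185.4 kt
Leg 5: track=333.6°, groundspeed=104.9 kt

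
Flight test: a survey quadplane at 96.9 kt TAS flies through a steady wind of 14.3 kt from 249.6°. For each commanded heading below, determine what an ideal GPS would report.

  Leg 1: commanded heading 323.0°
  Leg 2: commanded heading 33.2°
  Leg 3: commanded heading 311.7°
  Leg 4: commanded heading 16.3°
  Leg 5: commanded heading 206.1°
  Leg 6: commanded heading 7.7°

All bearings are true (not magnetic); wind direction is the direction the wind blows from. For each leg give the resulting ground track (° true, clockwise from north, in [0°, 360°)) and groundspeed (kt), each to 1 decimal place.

Leg 1: track=331.4°, groundspeed=93.8 kt
Leg 2: track=37.7°, groundspeed=108.7 kt
Leg 3: track=319.7°, groundspeed=91.1 kt
Leg 4: track=22.5°, groundspeed=106.1 kt
Leg 5: track=199.6°, groundspeed=87.1 kt
Leg 6: track=14.6°, groundspeed=104.4 kt

Leg 1: heading 323.0°; drift +8.4° → track 331.4°, groundspeed 93.8 kt
Leg 2: heading 33.2°; drift +4.5° → track 37.7°, groundspeed 108.7 kt
Leg 3: heading 311.7°; drift +8.0° → track 319.7°, groundspeed 91.1 kt
Leg 4: heading 16.3°; drift +6.2° → track 22.5°, groundspeed 106.1 kt
Leg 5: heading 206.1°; drift -6.5° → track 199.6°, groundspeed 87.1 kt
Leg 6: heading 7.7°; drift +6.9° → track 14.6°, groundspeed 104.4 kt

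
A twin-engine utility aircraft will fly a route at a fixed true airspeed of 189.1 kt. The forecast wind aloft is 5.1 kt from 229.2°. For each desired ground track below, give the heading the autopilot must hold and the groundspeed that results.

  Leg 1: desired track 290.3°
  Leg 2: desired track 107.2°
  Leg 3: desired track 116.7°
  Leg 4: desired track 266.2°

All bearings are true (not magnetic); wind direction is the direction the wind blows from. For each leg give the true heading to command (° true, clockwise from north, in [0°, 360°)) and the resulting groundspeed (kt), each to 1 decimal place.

Leg 1: heading=288.9°, groundspeed=186.6 kt
Leg 2: heading=108.5°, groundspeed=191.8 kt
Leg 3: heading=118.1°, groundspeed=191.0 kt
Leg 4: heading=265.3°, groundspeed=185.0 kt

Leg 1: desired track 290.3°; wind correction -1.4° → command heading 288.9°, groundspeed 186.6 kt
Leg 2: desired track 107.2°; wind correction +1.3° → command heading 108.5°, groundspeed 191.8 kt
Leg 3: desired track 116.7°; wind correction +1.4° → command heading 118.1°, groundspeed 191.0 kt
Leg 4: desired track 266.2°; wind correction -0.9° → command heading 265.3°, groundspeed 185.0 kt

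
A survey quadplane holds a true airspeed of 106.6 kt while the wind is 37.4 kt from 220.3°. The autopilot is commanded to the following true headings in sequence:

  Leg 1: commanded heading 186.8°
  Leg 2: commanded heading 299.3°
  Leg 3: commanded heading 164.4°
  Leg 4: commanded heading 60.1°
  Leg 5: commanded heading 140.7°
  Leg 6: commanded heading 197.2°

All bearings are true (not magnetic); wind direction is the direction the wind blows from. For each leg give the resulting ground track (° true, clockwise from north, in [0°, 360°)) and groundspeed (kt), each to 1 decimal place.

Leg 1: track=171.5°, groundspeed=78.2 kt
Leg 2: track=319.6°, groundspeed=106.0 kt
Leg 3: track=144.5°, groundspeed=91.1 kt
Leg 4: track=55.0°, groundspeed=142.4 kt
Leg 5: track=120.5°, groundspeed=106.4 kt
Leg 6: track=185.7°, groundspeed=73.7 kt

Leg 1: heading 186.8°; drift -15.3° → track 171.5°, groundspeed 78.2 kt
Leg 2: heading 299.3°; drift +20.3° → track 319.6°, groundspeed 106.0 kt
Leg 3: heading 164.4°; drift -19.9° → track 144.5°, groundspeed 91.1 kt
Leg 4: heading 60.1°; drift -5.1° → track 55.0°, groundspeed 142.4 kt
Leg 5: heading 140.7°; drift -20.2° → track 120.5°, groundspeed 106.4 kt
Leg 6: heading 197.2°; drift -11.5° → track 185.7°, groundspeed 73.7 kt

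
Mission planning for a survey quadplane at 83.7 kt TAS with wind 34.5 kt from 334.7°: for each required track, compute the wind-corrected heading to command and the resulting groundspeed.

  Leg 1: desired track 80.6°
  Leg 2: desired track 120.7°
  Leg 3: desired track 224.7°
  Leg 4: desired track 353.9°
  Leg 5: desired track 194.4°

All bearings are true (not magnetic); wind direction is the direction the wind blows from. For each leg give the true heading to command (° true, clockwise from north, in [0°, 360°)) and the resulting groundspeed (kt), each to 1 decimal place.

Leg 1: heading=57.2°, groundspeed=86.3 kt
Leg 2: heading=107.4°, groundspeed=110.0 kt
Leg 3: heading=247.5°, groundspeed=89.0 kt
Leg 4: heading=346.1°, groundspeed=50.3 kt
Leg 5: heading=209.7°, groundspeed=107.3 kt

Leg 1: desired track 80.6°; wind correction -23.4° → command heading 57.2°, groundspeed 86.3 kt
Leg 2: desired track 120.7°; wind correction -13.3° → command heading 107.4°, groundspeed 110.0 kt
Leg 3: desired track 224.7°; wind correction +22.8° → command heading 247.5°, groundspeed 89.0 kt
Leg 4: desired track 353.9°; wind correction -7.8° → command heading 346.1°, groundspeed 50.3 kt
Leg 5: desired track 194.4°; wind correction +15.3° → command heading 209.7°, groundspeed 107.3 kt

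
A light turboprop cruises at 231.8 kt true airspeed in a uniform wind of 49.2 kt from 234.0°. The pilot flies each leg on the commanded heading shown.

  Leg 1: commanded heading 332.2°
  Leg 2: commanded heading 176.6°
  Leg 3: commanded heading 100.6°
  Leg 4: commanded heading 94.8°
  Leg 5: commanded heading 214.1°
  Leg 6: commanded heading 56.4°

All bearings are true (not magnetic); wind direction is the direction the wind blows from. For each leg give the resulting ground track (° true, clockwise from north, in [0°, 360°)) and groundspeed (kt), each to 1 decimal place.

Leg 1: track=343.7°, groundspeed=243.7 kt
Leg 2: track=165.2°, groundspeed=209.4 kt
Leg 3: track=92.9°, groundspeed=268.0 kt
Leg 4: track=88.0°, groundspeed=271.0 kt
Leg 5: track=208.9°, groundspeed=186.3 kt
Leg 6: track=56.0°, groundspeed=281.0 kt

Leg 1: heading 332.2°; drift +11.5° → track 343.7°, groundspeed 243.7 kt
Leg 2: heading 176.6°; drift -11.4° → track 165.2°, groundspeed 209.4 kt
Leg 3: heading 100.6°; drift -7.7° → track 92.9°, groundspeed 268.0 kt
Leg 4: heading 94.8°; drift -6.8° → track 88.0°, groundspeed 271.0 kt
Leg 5: heading 214.1°; drift -5.2° → track 208.9°, groundspeed 186.3 kt
Leg 6: heading 56.4°; drift -0.4° → track 56.0°, groundspeed 281.0 kt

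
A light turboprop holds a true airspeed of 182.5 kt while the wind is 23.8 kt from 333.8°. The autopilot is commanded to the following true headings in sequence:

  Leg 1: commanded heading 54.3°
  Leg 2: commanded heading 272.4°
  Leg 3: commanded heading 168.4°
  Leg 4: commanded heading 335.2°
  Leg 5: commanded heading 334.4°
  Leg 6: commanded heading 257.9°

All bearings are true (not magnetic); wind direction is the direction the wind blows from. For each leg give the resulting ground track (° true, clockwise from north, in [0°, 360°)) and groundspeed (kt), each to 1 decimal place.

Leg 1: track=61.8°, groundspeed=180.1 kt
Leg 2: track=265.4°, groundspeed=172.4 kt
Leg 3: track=166.7°, groundspeed=205.6 kt
Leg 4: track=335.4°, groundspeed=158.7 kt
Leg 5: track=334.5°, groundspeed=158.7 kt
Leg 6: track=250.5°, groundspeed=178.2 kt

Leg 1: heading 54.3°; drift +7.5° → track 61.8°, groundspeed 180.1 kt
Leg 2: heading 272.4°; drift -7.0° → track 265.4°, groundspeed 172.4 kt
Leg 3: heading 168.4°; drift -1.7° → track 166.7°, groundspeed 205.6 kt
Leg 4: heading 335.2°; drift +0.2° → track 335.4°, groundspeed 158.7 kt
Leg 5: heading 334.4°; drift +0.1° → track 334.5°, groundspeed 158.7 kt
Leg 6: heading 257.9°; drift -7.4° → track 250.5°, groundspeed 178.2 kt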